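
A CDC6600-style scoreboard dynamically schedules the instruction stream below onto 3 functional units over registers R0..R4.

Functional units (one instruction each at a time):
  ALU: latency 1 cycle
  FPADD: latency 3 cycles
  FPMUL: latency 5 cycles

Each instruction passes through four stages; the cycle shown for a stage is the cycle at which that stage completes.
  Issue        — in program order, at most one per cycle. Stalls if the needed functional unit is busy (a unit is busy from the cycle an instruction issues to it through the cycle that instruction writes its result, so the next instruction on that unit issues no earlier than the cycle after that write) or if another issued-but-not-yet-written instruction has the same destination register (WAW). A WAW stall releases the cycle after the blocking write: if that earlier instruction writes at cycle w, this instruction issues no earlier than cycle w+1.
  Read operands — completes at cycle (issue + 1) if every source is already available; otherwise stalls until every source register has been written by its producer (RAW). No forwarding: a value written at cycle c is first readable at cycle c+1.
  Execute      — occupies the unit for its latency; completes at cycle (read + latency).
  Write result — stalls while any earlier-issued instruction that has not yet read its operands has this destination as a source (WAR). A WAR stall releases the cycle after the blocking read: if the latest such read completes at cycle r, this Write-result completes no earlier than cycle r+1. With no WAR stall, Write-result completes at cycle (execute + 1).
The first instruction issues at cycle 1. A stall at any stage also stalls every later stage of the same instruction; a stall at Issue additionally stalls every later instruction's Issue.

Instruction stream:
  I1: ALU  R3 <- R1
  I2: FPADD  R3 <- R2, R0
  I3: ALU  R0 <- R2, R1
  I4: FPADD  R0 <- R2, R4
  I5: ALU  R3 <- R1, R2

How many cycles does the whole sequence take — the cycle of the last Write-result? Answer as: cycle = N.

cycle = 16

[1] I1→ALU
[2] I1 RO
[3] I1 EX
[4] I1 WR R3
[5] I2→FPADD
[6] I2 RO, I3→ALU
[7] I3 RO
[8] I3 EX
[9] I2 EX, I3 WR R0
[10] I2 WR R3
[11] I4→FPADD
[12] I4 RO, I5→ALU
[13] I5 RO
[14] I5 EX
[15] I4 EX, I5 WR R3
[16] I4 WR R0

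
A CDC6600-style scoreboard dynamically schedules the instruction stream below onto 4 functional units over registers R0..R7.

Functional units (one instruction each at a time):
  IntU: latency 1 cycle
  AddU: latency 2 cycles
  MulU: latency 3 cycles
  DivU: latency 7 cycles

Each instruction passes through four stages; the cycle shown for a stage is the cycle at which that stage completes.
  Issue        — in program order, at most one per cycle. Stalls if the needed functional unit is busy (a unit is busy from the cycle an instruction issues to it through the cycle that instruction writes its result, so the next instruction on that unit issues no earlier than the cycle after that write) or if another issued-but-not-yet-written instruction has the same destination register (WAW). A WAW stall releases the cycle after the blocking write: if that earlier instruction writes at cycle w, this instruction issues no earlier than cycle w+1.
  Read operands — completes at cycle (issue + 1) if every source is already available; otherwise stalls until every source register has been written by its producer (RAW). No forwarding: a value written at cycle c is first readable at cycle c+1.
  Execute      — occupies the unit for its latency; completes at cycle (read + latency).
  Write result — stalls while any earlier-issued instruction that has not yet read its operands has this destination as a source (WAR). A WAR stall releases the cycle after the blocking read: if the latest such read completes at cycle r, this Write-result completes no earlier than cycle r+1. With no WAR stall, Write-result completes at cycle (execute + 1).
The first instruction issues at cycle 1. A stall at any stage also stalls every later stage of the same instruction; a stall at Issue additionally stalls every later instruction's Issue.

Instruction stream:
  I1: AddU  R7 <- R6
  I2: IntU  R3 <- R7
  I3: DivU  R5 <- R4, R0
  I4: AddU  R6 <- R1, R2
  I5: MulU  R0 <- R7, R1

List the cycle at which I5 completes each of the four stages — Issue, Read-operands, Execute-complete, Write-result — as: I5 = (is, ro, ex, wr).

[I1] 1/2/4/5
[I2] 2/6/7/8  (RAW R7: wait I1 write@5)
[I3] 3/4/11/12
[I4] 6/7/9/10  (struct: AddU busy until I1 writes@5)
[I5] 7/8/11/12

I5 = (7, 8, 11, 12)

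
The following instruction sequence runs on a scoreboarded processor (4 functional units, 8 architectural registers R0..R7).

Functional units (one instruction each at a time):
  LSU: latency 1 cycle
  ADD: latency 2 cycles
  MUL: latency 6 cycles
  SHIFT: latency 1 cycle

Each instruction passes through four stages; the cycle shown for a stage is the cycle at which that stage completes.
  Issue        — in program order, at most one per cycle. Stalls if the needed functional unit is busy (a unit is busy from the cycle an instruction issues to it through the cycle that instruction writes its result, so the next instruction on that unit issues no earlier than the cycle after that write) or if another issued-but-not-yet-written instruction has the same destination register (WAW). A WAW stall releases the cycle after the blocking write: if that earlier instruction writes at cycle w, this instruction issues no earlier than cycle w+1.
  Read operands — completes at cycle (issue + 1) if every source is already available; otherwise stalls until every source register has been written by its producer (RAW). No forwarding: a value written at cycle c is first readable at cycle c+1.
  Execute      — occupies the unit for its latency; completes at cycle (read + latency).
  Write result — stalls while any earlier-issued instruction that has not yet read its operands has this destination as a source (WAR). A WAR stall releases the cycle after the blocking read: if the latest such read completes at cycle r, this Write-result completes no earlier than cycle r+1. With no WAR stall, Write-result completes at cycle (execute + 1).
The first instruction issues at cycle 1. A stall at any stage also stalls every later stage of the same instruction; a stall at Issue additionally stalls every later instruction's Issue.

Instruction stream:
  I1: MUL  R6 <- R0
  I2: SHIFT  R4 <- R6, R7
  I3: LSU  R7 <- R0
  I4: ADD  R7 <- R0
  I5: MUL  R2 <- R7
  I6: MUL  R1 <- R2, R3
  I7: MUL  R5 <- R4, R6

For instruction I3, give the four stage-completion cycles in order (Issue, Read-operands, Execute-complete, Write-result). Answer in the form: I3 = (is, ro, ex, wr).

[I1] 1/2/8/9
[I2] 2/10/11/12  (RAW R6: wait I1 write@9)
[I3] 3/4/5/11  (WAR R7: wait I2 read@10)
[I4] 12/13/15/16  (WAW R7: wait I3 write@11)
[I5] 13/17/23/24  (RAW R7: wait I4 write@16)
[I6] 25/26/32/33  (struct: MUL busy until I5 writes@24)
[I7] 34/35/41/42  (struct: MUL busy until I6 writes@33)

I3 = (3, 4, 5, 11)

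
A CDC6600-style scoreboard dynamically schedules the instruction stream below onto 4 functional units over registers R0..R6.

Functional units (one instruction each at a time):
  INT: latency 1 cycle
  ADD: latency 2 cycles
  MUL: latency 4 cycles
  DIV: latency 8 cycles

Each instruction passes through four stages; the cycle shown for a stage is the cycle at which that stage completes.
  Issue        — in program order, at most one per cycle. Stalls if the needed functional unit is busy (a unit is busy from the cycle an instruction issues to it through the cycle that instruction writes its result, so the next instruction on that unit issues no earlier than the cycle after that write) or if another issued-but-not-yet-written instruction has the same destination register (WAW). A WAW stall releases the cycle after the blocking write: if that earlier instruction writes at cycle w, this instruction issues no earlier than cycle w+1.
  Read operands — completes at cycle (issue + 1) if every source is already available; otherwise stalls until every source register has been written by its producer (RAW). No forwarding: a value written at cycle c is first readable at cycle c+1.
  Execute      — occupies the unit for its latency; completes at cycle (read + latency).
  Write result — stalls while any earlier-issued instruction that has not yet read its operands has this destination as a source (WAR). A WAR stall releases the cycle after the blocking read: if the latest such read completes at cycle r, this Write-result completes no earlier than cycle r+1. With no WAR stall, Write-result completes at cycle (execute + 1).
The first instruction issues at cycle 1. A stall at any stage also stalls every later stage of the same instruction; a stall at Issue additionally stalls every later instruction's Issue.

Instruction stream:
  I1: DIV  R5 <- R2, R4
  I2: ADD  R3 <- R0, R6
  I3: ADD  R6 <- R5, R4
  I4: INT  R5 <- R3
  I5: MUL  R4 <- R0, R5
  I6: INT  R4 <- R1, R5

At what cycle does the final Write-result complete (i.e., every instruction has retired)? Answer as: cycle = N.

[1] issue I1 (DIV)
[2] I1 read-ops; issue I2 (ADD)
[3] I2 read-ops
[5] I2 finished on ADD
[6] I2→R3
[7] issue I3 (ADD)
[10] I1 finished on DIV
[11] I1→R5
[12] I3 read-ops; issue I4 (INT)
[13] I4 read-ops; issue I5 (MUL)
[14] I3 finished on ADD; I4 finished on INT
[15] I3→R6; I4→R5
[16] I5 read-ops
[20] I5 finished on MUL
[21] I5→R4
[22] issue I6 (INT)
[23] I6 read-ops
[24] I6 finished on INT
[25] I6→R4

cycle = 25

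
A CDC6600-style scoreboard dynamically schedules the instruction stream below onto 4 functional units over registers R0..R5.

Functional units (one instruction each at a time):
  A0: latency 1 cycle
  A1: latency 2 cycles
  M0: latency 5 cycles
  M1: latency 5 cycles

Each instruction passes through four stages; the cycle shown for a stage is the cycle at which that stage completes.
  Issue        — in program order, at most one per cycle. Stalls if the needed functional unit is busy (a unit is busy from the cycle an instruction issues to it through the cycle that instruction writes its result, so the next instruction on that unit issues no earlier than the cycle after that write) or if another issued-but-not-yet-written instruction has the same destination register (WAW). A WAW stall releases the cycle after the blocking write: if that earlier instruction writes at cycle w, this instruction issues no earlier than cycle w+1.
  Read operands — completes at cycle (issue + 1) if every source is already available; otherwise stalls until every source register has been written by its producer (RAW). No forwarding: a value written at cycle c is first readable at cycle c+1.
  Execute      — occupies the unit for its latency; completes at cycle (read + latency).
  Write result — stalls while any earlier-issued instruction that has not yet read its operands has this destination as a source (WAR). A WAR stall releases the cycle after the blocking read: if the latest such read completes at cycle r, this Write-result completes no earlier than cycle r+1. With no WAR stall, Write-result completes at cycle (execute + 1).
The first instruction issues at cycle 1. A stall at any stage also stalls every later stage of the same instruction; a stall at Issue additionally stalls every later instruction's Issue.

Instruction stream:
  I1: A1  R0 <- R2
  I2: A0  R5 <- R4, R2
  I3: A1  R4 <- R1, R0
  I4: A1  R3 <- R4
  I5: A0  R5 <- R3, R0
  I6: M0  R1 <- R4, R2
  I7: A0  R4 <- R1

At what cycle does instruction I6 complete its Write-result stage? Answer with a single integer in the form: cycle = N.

cycle = 20

cycle 1: I1 issues→A1
cycle 2: I1 reads · I2 issues→A0
cycle 3: I2 reads
cycle 4: I1 exec-done · I2 exec-done
cycle 5: I1 writes R0 · I2 writes R5
cycle 6: I3 issues→A1
cycle 7: I3 reads
cycle 9: I3 exec-done
cycle 10: I3 writes R4
cycle 11: I4 issues→A1
cycle 12: I4 reads · I5 issues→A0
cycle 13: I6 issues→M0
cycle 14: I4 exec-done · I6 reads
cycle 15: I4 writes R3
cycle 16: I5 reads
cycle 17: I5 exec-done
cycle 18: I5 writes R5
cycle 19: I6 exec-done · I7 issues→A0
cycle 20: I6 writes R1
cycle 21: I7 reads
cycle 22: I7 exec-done
cycle 23: I7 writes R4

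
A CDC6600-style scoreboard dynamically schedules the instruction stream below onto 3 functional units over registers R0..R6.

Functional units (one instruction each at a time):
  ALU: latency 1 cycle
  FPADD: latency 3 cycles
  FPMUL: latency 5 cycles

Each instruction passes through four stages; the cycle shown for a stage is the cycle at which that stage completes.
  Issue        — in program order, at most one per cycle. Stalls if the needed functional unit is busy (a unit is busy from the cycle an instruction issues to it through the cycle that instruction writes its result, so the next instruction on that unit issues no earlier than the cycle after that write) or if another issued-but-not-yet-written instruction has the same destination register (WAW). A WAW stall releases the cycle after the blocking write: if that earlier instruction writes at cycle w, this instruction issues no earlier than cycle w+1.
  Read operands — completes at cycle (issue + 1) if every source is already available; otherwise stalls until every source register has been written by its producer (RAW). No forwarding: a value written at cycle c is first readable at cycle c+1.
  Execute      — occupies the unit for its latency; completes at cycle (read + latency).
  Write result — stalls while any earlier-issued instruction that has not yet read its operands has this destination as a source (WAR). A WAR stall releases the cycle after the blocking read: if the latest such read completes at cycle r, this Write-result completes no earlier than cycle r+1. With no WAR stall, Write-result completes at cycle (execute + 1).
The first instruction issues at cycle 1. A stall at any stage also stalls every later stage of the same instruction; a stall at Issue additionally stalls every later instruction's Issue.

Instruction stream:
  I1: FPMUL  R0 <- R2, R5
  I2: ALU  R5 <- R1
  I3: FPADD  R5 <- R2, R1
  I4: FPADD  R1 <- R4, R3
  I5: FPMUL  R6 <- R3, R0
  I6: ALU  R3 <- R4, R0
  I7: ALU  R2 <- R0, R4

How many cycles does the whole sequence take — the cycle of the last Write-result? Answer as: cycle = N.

cycle = 21

c1: issue I1 (FPMUL)
c2: I1 read-ops, issue I2 (ALU)
c3: I2 read-ops
c4: I2 finished on ALU
c5: I2→R5
c6: issue I3 (FPADD)
c7: I1 finished on FPMUL, I3 read-ops
c8: I1→R0
c10: I3 finished on FPADD
c11: I3→R5
c12: issue I4 (FPADD)
c13: I4 read-ops, issue I5 (FPMUL)
c14: I5 read-ops, issue I6 (ALU)
c15: I6 read-ops
c16: I4 finished on FPADD, I6 finished on ALU
c17: I4→R1, I6→R3
c18: issue I7 (ALU)
c19: I5 finished on FPMUL, I7 read-ops
c20: I5→R6, I7 finished on ALU
c21: I7→R2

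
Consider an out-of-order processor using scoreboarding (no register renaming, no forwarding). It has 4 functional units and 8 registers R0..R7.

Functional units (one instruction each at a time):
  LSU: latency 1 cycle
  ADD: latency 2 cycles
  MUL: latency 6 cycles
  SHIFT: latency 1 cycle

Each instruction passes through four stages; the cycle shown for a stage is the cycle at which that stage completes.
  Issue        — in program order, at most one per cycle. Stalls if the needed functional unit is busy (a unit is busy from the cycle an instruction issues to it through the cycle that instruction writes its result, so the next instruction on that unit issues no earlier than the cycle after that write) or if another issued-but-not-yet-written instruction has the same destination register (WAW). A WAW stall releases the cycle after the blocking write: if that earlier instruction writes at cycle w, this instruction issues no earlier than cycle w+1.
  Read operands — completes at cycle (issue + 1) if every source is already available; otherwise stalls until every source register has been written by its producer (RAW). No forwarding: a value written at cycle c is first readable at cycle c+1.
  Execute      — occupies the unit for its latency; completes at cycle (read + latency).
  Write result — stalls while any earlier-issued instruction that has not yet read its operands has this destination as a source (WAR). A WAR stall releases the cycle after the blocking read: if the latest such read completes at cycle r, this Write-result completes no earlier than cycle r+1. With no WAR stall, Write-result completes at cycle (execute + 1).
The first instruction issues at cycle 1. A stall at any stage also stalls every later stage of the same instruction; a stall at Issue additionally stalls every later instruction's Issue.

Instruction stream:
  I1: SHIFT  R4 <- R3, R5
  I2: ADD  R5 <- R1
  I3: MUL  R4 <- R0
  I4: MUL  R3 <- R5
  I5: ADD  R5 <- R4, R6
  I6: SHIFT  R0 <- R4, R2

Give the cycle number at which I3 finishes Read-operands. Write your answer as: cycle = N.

cycle = 6

t=1  I1 dispatched to SHIFT
t=2  I1 operands ready | I2 dispatched to ADD
t=3  I1 complete | I2 operands ready
t=4  R4←I1
t=5  I2 complete | I3 dispatched to MUL
t=6  R5←I2 | I3 operands ready
t=12  I3 complete
t=13  R4←I3
t=14  I4 dispatched to MUL
t=15  I4 operands ready | I5 dispatched to ADD
t=16  I5 operands ready | I6 dispatched to SHIFT
t=17  I6 operands ready
t=18  I5 complete | I6 complete
t=19  R5←I5 | R0←I6
t=21  I4 complete
t=22  R3←I4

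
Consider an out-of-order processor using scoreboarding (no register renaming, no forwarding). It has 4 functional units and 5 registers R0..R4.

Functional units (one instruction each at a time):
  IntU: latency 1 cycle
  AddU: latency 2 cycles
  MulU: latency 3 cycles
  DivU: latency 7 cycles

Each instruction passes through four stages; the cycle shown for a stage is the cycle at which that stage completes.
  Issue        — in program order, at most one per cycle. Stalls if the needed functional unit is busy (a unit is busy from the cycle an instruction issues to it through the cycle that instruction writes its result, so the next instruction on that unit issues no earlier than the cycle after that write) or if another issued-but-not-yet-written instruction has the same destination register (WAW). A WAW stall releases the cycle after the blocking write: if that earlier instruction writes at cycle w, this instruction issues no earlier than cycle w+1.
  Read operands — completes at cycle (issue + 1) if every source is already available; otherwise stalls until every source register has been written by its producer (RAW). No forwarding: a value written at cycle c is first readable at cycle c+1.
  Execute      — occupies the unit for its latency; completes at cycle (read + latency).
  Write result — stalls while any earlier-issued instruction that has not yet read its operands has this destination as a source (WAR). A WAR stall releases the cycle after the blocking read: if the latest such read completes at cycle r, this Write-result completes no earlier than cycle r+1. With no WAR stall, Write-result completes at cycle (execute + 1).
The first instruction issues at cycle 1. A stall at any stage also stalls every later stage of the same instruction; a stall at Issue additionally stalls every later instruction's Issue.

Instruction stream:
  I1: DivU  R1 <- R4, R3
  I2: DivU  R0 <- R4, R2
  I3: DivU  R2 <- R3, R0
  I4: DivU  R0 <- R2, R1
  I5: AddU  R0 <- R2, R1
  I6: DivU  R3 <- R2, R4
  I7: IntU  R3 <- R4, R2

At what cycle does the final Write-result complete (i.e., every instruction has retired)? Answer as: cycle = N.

cycle = 55

c1: issue I1 (DivU)
c2: I1 read-ops
c9: I1 finished on DivU
c10: I1→R1
c11: issue I2 (DivU)
c12: I2 read-ops
c19: I2 finished on DivU
c20: I2→R0
c21: issue I3 (DivU)
c22: I3 read-ops
c29: I3 finished on DivU
c30: I3→R2
c31: issue I4 (DivU)
c32: I4 read-ops
c39: I4 finished on DivU
c40: I4→R0
c41: issue I5 (AddU)
c42: I5 read-ops · issue I6 (DivU)
c43: I6 read-ops
c44: I5 finished on AddU
c45: I5→R0
c50: I6 finished on DivU
c51: I6→R3
c52: issue I7 (IntU)
c53: I7 read-ops
c54: I7 finished on IntU
c55: I7→R3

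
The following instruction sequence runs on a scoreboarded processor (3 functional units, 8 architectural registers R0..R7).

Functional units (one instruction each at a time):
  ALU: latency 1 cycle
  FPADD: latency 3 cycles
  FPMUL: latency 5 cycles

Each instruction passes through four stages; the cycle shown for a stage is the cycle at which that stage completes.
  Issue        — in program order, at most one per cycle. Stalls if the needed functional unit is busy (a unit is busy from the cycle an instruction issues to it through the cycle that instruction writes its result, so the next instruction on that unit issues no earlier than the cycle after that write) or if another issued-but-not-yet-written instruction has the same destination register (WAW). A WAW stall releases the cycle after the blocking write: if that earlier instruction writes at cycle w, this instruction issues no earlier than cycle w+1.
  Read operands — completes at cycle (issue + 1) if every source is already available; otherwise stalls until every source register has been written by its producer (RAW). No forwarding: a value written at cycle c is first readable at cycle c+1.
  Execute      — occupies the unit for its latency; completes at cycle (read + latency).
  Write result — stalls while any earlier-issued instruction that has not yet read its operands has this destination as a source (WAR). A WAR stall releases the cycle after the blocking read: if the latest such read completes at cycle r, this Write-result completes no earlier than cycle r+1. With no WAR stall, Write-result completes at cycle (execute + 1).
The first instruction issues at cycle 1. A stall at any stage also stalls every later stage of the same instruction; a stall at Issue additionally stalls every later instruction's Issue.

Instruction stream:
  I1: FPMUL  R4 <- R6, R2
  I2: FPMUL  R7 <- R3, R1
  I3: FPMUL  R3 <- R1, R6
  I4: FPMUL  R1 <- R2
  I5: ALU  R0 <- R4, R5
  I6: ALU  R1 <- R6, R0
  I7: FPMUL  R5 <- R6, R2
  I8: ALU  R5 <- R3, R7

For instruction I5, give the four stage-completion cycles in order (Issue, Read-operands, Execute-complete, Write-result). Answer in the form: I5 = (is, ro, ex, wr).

I5 = (26, 27, 28, 29)

cycle 1: issue I1 (FPMUL)
cycle 2: I1 read-ops
cycle 7: I1 finished on FPMUL
cycle 8: I1→R4
cycle 9: issue I2 (FPMUL)
cycle 10: I2 read-ops
cycle 15: I2 finished on FPMUL
cycle 16: I2→R7
cycle 17: issue I3 (FPMUL)
cycle 18: I3 read-ops
cycle 23: I3 finished on FPMUL
cycle 24: I3→R3
cycle 25: issue I4 (FPMUL)
cycle 26: I4 read-ops · issue I5 (ALU)
cycle 27: I5 read-ops
cycle 28: I5 finished on ALU
cycle 29: I5→R0
cycle 31: I4 finished on FPMUL
cycle 32: I4→R1
cycle 33: issue I6 (ALU)
cycle 34: I6 read-ops · issue I7 (FPMUL)
cycle 35: I6 finished on ALU · I7 read-ops
cycle 36: I6→R1
cycle 40: I7 finished on FPMUL
cycle 41: I7→R5
cycle 42: issue I8 (ALU)
cycle 43: I8 read-ops
cycle 44: I8 finished on ALU
cycle 45: I8→R5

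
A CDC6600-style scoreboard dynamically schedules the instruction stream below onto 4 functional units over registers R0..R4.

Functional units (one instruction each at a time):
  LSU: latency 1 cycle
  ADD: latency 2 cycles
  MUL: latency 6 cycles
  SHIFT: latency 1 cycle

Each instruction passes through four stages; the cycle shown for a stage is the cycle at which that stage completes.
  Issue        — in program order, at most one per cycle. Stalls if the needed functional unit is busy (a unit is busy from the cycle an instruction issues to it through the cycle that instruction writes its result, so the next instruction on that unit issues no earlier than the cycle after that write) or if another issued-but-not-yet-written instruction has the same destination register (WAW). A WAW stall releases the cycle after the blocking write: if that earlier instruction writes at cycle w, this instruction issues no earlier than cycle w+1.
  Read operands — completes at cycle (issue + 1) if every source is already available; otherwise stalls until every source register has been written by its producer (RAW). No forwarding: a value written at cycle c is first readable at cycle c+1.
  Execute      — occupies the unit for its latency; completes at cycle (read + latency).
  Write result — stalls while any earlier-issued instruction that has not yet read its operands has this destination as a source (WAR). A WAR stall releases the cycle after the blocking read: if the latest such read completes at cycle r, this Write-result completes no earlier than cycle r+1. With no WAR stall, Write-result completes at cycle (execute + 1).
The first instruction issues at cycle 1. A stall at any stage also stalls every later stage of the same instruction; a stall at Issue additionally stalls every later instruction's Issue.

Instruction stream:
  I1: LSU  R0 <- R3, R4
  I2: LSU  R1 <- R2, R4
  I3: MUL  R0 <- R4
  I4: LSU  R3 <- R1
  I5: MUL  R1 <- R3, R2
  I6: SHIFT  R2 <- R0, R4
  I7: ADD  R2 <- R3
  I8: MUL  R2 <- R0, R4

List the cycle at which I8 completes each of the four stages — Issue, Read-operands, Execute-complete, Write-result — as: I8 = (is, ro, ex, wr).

I8 = (25, 26, 32, 33)

I1  is:1  ro:2  ex:3  wr:4
I2  is:5  ro:6  ex:7  wr:8  — struct: LSU busy until I1 writes@4
I3  is:6  ro:7  ex:13  wr:14
I4  is:9  ro:10  ex:11  wr:12  — struct: LSU busy until I2 writes@8
I5  is:15  ro:16  ex:22  wr:23  — struct: MUL busy until I3 writes@14
I6  is:16  ro:17  ex:18  wr:19
I7  is:20  ro:21  ex:23  wr:24  — WAW R2: wait I6 write@19
I8  is:25  ro:26  ex:32  wr:33  — WAW R2: wait I7 write@24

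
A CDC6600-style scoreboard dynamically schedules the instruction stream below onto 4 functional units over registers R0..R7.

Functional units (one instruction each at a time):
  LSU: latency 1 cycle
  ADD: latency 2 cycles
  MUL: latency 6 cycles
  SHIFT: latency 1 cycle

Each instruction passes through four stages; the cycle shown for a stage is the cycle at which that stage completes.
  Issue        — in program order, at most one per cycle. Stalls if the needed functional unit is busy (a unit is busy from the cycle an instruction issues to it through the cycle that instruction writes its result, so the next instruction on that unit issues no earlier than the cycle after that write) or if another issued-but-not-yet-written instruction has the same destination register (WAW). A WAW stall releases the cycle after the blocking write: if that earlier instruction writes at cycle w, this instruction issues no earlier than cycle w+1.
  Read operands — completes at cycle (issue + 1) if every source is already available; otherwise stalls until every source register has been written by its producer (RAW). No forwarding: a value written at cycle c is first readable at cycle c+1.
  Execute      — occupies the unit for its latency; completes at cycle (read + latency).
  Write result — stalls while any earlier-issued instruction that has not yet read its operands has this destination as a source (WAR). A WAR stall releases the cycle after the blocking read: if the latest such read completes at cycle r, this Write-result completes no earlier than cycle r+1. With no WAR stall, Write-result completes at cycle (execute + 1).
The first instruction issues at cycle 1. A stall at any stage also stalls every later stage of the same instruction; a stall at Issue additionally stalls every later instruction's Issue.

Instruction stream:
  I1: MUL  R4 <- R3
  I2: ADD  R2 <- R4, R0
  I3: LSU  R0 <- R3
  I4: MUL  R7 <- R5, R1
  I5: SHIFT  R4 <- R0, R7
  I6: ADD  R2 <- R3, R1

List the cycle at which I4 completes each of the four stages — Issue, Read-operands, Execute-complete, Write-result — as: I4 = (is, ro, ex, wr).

[I1] 1/2/8/9
[I2] 2/10/12/13  (RAW R4: wait I1 write@9)
[I3] 3/4/5/11  (WAR R0: wait I2 read@10)
[I4] 10/11/17/18  (struct: MUL busy until I1 writes@9)
[I5] 11/19/20/21  (RAW R7: wait I4 write@18)
[I6] 14/15/17/18  (struct: ADD busy until I2 writes@13)

I4 = (10, 11, 17, 18)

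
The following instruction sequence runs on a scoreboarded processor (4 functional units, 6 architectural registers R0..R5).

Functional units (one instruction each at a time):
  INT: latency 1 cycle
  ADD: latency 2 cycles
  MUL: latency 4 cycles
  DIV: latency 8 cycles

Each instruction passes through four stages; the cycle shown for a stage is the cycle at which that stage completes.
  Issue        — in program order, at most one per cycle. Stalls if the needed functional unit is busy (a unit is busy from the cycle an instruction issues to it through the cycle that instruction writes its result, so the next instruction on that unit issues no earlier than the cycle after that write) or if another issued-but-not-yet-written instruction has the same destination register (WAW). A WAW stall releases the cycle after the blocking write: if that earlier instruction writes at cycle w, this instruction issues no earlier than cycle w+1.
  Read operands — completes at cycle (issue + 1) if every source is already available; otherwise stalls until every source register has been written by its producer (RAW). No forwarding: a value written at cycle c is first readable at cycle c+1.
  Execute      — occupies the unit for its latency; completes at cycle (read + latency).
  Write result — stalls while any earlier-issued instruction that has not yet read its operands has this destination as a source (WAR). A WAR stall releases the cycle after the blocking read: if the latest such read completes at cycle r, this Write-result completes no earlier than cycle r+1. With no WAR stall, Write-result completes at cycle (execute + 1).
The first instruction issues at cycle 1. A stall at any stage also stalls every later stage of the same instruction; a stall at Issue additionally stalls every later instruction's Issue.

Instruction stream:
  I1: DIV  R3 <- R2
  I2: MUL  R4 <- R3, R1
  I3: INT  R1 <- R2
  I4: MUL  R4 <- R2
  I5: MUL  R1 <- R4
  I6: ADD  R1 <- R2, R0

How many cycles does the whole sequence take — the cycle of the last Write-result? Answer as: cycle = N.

cycle = 36

[1] issue I1 (DIV)
[2] I1 read-ops, issue I2 (MUL)
[3] issue I3 (INT)
[4] I3 read-ops
[5] I3 finished on INT
[10] I1 finished on DIV
[11] I1→R3
[12] I2 read-ops
[13] I3→R1
[16] I2 finished on MUL
[17] I2→R4
[18] issue I4 (MUL)
[19] I4 read-ops
[23] I4 finished on MUL
[24] I4→R4
[25] issue I5 (MUL)
[26] I5 read-ops
[30] I5 finished on MUL
[31] I5→R1
[32] issue I6 (ADD)
[33] I6 read-ops
[35] I6 finished on ADD
[36] I6→R1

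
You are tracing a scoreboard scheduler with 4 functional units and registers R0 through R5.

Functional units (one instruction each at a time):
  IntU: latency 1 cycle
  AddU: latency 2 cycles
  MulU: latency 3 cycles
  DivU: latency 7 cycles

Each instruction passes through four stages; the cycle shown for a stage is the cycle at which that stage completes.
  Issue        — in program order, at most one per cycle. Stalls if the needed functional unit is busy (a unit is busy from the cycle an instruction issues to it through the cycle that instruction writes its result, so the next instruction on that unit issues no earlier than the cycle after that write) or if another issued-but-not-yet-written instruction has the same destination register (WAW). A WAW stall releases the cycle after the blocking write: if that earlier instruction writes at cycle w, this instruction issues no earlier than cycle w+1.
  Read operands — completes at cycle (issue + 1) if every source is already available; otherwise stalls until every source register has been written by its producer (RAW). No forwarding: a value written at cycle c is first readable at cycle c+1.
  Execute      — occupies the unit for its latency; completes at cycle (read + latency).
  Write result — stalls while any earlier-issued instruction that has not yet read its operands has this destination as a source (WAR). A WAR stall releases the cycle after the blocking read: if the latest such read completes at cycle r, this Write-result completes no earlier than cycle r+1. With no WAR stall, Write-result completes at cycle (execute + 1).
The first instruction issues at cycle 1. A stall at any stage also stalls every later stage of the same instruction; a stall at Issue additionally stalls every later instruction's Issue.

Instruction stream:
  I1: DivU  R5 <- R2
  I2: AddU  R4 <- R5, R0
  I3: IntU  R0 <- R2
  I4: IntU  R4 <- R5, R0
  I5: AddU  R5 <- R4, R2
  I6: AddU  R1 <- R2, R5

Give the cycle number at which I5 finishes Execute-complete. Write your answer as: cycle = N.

cycle = 21

cycle 1: I1 issues→DivU
cycle 2: I1 reads; I2 issues→AddU
cycle 3: I3 issues→IntU
cycle 4: I3 reads
cycle 5: I3 exec-done
cycle 9: I1 exec-done
cycle 10: I1 writes R5
cycle 11: I2 reads
cycle 12: I3 writes R0
cycle 13: I2 exec-done
cycle 14: I2 writes R4
cycle 15: I4 issues→IntU
cycle 16: I4 reads; I5 issues→AddU
cycle 17: I4 exec-done
cycle 18: I4 writes R4
cycle 19: I5 reads
cycle 21: I5 exec-done
cycle 22: I5 writes R5
cycle 23: I6 issues→AddU
cycle 24: I6 reads
cycle 26: I6 exec-done
cycle 27: I6 writes R1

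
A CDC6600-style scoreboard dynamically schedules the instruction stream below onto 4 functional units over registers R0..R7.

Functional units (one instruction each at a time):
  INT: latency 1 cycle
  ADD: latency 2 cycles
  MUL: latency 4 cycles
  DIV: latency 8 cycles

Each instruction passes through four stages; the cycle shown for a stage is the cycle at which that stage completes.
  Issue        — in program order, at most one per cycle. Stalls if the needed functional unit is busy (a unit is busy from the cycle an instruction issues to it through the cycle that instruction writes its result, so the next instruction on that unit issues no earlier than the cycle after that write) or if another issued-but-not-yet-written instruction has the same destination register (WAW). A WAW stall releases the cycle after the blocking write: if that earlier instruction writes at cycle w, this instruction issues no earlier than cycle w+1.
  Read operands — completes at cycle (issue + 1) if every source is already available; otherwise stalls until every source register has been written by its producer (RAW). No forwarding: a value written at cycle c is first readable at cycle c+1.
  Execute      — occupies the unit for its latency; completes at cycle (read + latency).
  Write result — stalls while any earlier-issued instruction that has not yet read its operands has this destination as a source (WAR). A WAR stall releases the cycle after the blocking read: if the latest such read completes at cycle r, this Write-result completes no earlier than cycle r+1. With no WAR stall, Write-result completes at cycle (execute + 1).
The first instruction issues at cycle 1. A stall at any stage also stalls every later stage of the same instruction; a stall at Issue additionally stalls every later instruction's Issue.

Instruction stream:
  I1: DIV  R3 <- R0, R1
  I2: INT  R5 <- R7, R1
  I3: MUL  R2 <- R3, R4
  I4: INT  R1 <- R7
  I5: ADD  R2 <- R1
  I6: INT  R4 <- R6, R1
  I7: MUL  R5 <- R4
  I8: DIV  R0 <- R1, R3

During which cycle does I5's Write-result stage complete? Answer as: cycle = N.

I1 -> (1, 2, 10, 11)
I2 -> (2, 3, 4, 5)
I3 -> (3, 12, 16, 17)  // RAW R3: wait I1 write@11
I4 -> (6, 7, 8, 9)  // struct: INT busy until I2 writes@5
I5 -> (18, 19, 21, 22)  // WAW R2: wait I3 write@17
I6 -> (19, 20, 21, 22)
I7 -> (20, 23, 27, 28)  // RAW R4: wait I6 write@22
I8 -> (21, 22, 30, 31)

cycle = 22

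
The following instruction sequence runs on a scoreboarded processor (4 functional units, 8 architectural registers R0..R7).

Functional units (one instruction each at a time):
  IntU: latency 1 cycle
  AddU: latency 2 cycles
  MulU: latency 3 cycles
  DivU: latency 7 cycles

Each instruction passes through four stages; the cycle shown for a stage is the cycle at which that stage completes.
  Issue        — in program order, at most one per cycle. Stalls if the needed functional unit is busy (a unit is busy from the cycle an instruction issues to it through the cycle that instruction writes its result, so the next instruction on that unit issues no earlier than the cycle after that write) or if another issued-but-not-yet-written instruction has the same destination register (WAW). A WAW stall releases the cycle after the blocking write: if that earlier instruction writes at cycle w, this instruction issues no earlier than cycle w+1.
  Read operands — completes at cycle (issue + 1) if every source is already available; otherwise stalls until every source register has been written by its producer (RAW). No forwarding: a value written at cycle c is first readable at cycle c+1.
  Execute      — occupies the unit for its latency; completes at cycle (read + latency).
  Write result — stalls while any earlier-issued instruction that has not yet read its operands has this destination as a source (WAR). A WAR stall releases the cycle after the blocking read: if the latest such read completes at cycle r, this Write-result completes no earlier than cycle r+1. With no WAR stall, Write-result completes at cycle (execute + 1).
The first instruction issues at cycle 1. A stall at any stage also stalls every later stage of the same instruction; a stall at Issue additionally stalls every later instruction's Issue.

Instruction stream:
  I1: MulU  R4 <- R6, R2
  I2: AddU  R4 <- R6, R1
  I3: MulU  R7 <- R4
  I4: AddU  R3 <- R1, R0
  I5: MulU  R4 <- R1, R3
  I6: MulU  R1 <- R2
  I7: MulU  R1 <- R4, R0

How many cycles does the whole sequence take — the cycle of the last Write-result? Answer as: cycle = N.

cycle = 34

I1: IS=1 RO=2 EX=5 WR=6
I2: IS=7 RO=8 EX=10 WR=11  [WAW R4: wait I1 write@6]
I3: IS=8 RO=12 EX=15 WR=16  [RAW R4: wait I2 write@11]
I4: IS=12 RO=13 EX=15 WR=16  [struct: AddU busy until I2 writes@11]
I5: IS=17 RO=18 EX=21 WR=22  [struct: MulU busy until I3 writes@16]
I6: IS=23 RO=24 EX=27 WR=28  [struct: MulU busy until I5 writes@22]
I7: IS=29 RO=30 EX=33 WR=34  [struct: MulU busy until I6 writes@28]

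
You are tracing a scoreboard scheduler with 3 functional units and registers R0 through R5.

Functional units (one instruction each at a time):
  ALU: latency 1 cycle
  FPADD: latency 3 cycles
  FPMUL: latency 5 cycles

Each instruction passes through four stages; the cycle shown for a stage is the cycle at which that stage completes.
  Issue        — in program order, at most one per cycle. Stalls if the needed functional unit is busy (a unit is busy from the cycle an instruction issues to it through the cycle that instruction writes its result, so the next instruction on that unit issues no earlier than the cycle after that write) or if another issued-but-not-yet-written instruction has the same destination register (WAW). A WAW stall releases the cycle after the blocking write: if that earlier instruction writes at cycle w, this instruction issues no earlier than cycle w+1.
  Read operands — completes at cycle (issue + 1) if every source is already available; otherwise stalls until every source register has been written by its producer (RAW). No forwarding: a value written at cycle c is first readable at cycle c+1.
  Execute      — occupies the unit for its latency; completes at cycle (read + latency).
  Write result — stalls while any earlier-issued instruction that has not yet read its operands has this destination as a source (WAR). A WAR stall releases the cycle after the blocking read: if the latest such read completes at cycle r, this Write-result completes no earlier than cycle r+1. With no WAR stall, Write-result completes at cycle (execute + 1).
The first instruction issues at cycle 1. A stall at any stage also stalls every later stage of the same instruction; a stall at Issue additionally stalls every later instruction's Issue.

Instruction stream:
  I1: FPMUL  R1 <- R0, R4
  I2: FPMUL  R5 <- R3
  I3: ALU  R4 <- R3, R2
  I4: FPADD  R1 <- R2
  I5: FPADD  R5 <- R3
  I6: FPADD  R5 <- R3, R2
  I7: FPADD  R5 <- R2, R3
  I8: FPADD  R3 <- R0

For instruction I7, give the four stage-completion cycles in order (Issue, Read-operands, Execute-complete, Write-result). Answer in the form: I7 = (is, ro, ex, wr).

I7 = (29, 30, 33, 34)

1) issue 1, read 2, done 7, write 8
2) issue 9, read 10, done 15, write 16  <struct: FPMUL busy until I1 writes@8>
3) issue 10, read 11, done 12, write 13
4) issue 11, read 12, done 15, write 16
5) issue 17, read 18, done 21, write 22  <struct: FPADD busy until I4 writes@16>
6) issue 23, read 24, done 27, write 28  <struct: FPADD busy until I5 writes@22>
7) issue 29, read 30, done 33, write 34  <struct: FPADD busy until I6 writes@28>
8) issue 35, read 36, done 39, write 40  <struct: FPADD busy until I7 writes@34>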